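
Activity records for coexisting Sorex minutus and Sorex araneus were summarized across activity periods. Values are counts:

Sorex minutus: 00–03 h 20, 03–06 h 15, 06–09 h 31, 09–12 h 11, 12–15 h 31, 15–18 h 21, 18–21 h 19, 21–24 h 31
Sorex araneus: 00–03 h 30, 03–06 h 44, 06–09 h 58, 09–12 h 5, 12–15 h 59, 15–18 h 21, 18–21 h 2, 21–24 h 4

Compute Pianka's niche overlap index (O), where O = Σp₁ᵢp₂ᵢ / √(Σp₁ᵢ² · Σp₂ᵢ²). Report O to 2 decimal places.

0.83

Proportions for Sorex minutus (n=179): 20/179=0.1117, 15/179=0.0838, 31/179=0.1732, 11/179=0.0615, 31/179=0.1732, 21/179=0.1173, 19/179=0.1061, 31/179=0.1732
Proportions for Sorex araneus (n=223): 30/223=0.1345, 44/223=0.1973, 58/223=0.2601, 5/223=0.0224, 59/223=0.2646, 21/223=0.0942, 2/223=0.0090, 4/223=0.0179
Σ p₁ᵢp₂ᵢ = 0.015024 + 0.016534 + 0.045049 + 0.001378 + 0.045829 + 0.011050 + 0.000955 + 0.003100 = 0.138919
Σp_1ᵢ² = 0.1117² + 0.0838² + 0.1732² + 0.0615² + 0.1732² + 0.1173² + 0.1061² + 0.1732² = 0.012477 + 0.007022 + 0.029998 + 0.003782 + 0.029998 + 0.013759 + 0.011257 + 0.029998 = 0.138291
Σp_2ᵢ² = 0.1345² + 0.1973² + 0.2601² + 0.0224² + 0.2646² + 0.0942² + 0.0090² + 0.0179² = 0.018090 + 0.038927 + 0.067652 + 0.000502 + 0.070013 + 0.008874 + 0.000081 + 0.000320 = 0.204459
O = 0.138919 / √(0.138291 × 0.204459) = 0.138919 / 0.1681512 = 0.8262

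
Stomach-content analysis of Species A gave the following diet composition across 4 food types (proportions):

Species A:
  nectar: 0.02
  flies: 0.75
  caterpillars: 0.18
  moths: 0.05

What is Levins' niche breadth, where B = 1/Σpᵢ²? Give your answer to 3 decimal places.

Σpᵢ² = 0.02² + 0.75² + 0.18² + 0.05² = 0.0004 + 0.5625 + 0.0324 + 0.0025 = 0.5978
B = 1 / 0.5978 = 1.67280

1.673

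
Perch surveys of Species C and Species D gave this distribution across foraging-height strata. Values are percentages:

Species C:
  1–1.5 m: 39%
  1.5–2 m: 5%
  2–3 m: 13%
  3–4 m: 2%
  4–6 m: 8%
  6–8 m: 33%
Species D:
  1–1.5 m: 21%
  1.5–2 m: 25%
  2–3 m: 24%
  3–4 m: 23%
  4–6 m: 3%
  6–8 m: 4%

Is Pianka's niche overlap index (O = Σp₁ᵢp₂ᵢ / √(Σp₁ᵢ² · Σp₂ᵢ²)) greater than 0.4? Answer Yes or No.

Convert percentages to proportions (divide by 100).
Σ p₁ᵢp₂ᵢ = 0.0819 + 0.0125 + 0.0312 + 0.0046 + 0.0024 + 0.0132 = 0.1458
Σp_1ᵢ² = 0.39² + 0.05² + 0.13² + 0.02² + 0.08² + 0.33² = 0.1521 + 0.0025 + 0.0169 + 0.0004 + 0.0064 + 0.1089 = 0.2872
Σp_2ᵢ² = 0.21² + 0.25² + 0.24² + 0.23² + 0.03² + 0.04² = 0.0441 + 0.0625 + 0.0576 + 0.0529 + 0.0009 + 0.0016 = 0.2196
O = 0.1458 / √(0.2872 × 0.2196) = 0.1458 / 0.25114 = 0.5806
O = 0.5806 > 0.4 → Yes.

Yes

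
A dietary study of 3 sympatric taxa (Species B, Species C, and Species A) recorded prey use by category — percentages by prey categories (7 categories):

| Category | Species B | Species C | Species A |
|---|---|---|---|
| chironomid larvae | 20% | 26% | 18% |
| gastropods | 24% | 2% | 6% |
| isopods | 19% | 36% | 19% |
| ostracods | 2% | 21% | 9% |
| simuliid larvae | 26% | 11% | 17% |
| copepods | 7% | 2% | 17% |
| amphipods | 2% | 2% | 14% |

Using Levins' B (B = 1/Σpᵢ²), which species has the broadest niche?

Species A

Convert percentages to proportions (divide by 100).
Σp_Bᵢ² = 0.20² + 0.24² + 0.19² + 0.02² + 0.26² + 0.07² + 0.02² = 0.0400 + 0.0576 + 0.0361 + 0.0004 + 0.0676 + 0.0049 + 0.0004 = 0.2070
B_B = 1 / 0.2070 = 4.8309
Σp_Cᵢ² = 0.26² + 0.02² + 0.36² + 0.21² + 0.11² + 0.02² + 0.02² = 0.0676 + 0.0004 + 0.1296 + 0.0441 + 0.0121 + 0.0004 + 0.0004 = 0.2546
B_C = 1 / 0.2546 = 3.9277
Σp_Aᵢ² = 0.18² + 0.06² + 0.19² + 0.09² + 0.17² + 0.17² + 0.14² = 0.0324 + 0.0036 + 0.0361 + 0.0081 + 0.0289 + 0.0289 + 0.0196 = 0.1576
B_A = 1 / 0.1576 = 6.3452
Highest B → broadest niche (most generalist): Species A (B = 6.35).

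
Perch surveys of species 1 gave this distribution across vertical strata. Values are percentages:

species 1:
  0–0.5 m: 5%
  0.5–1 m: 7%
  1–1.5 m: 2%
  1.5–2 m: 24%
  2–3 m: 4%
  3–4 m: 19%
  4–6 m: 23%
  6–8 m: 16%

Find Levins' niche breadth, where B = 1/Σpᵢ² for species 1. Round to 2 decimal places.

5.51

Convert percentages to proportions (divide by 100).
Σpᵢ² = 0.05² + 0.07² + 0.02² + 0.24² + 0.04² + 0.19² + 0.23² + 0.16² = 0.0025 + 0.0049 + 0.0004 + 0.0576 + 0.0016 + 0.0361 + 0.0529 + 0.0256 = 0.1816
B = 1 / 0.1816 = 5.5066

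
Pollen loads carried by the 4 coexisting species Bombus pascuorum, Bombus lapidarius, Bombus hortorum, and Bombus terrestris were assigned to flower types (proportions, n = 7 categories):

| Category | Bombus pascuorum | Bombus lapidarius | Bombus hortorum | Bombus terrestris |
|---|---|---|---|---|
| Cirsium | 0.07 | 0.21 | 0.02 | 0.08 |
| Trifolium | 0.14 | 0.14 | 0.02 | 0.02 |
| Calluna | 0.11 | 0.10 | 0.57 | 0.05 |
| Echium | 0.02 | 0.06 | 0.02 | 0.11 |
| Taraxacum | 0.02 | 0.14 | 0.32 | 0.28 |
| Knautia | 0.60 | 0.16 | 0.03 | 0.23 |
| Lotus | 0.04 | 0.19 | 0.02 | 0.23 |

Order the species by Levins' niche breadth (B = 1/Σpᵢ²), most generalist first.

Σp_pascᵢ² = 0.07² + 0.14² + 0.11² + 0.02² + 0.02² + 0.60² + 0.04² = 0.0049 + 0.0196 + 0.0121 + 0.0004 + 0.0004 + 0.3600 + 0.0016 = 0.3990
B_pasc = 1 / 0.3990 = 2.5063
Σp_lapiᵢ² = 0.21² + 0.14² + 0.10² + 0.06² + 0.14² + 0.16² + 0.19² = 0.0441 + 0.0196 + 0.0100 + 0.0036 + 0.0196 + 0.0256 + 0.0361 = 0.1586
B_lapi = 1 / 0.1586 = 6.3052
Σp_hortᵢ² = 0.02² + 0.02² + 0.57² + 0.02² + 0.32² + 0.03² + 0.02² = 0.0004 + 0.0004 + 0.3249 + 0.0004 + 0.1024 + 0.0009 + 0.0004 = 0.4298
B_hort = 1 / 0.4298 = 2.3267
Σp_terrᵢ² = 0.08² + 0.02² + 0.05² + 0.11² + 0.28² + 0.23² + 0.23² = 0.0064 + 0.0004 + 0.0025 + 0.0121 + 0.0784 + 0.0529 + 0.0529 = 0.2056
B_terr = 1 / 0.2056 = 4.8638
Ranking by B (broadest → narrowest): Bombus lapidarius (6.31) > Bombus terrestris (4.86) > Bombus pascuorum (2.51) > Bombus hortorum (2.33)

Bombus lapidarius > Bombus terrestris > Bombus pascuorum > Bombus hortorum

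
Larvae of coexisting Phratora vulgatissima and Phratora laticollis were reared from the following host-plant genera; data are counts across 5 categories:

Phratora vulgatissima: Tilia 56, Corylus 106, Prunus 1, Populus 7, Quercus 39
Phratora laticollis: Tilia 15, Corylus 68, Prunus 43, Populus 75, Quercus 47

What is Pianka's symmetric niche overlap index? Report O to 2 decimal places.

0.69

Proportions for Phratora vulgatissima (n=209): 56/209=0.2679, 106/209=0.5072, 1/209=0.0048, 7/209=0.0335, 39/209=0.1866
Proportions for Phratora laticollis (n=248): 15/248=0.0605, 68/248=0.2742, 43/248=0.1734, 75/248=0.3024, 47/248=0.1895
Σ p₁ᵢp₂ᵢ = 0.016208 + 0.139074 + 0.000832 + 0.010130 + 0.035361 = 0.201605
Σp_1ᵢ² = 0.2679² + 0.5072² + 0.0048² + 0.0335² + 0.1866² = 0.071770 + 0.257252 + 0.000023 + 0.001122 + 0.034820 = 0.364987
Σp_2ᵢ² = 0.0605² + 0.2742² + 0.1734² + 0.3024² + 0.1895² = 0.003660 + 0.075186 + 0.030068 + 0.091446 + 0.035910 = 0.236270
O = 0.201605 / √(0.364987 × 0.236270) = 0.201605 / 0.2936588 = 0.6865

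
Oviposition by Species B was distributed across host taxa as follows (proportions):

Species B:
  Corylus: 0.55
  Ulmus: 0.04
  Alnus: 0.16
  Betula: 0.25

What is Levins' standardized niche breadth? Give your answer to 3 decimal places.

0.517

Σpᵢ² = 0.55² + 0.04² + 0.16² + 0.25² = 0.3025 + 0.0016 + 0.0256 + 0.0625 = 0.3922
B = 1 / 0.3922 = 2.54972
Bₛ = (B − 1)/(n − 1) = (2.54972 − 1)/(4 − 1) = 1.54972/3 = 0.51657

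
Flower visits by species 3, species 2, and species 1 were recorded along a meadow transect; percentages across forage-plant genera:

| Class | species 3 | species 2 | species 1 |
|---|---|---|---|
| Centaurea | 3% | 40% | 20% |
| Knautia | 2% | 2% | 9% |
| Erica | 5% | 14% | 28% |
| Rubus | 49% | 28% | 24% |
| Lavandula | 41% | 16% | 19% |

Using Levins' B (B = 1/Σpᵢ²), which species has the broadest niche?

species 1

Convert percentages to proportions (divide by 100).
Σp_3ᵢ² = 0.03² + 0.02² + 0.05² + 0.49² + 0.41² = 0.0009 + 0.0004 + 0.0025 + 0.2401 + 0.1681 = 0.4120
B_3 = 1 / 0.4120 = 2.4272
Σp_2ᵢ² = 0.40² + 0.02² + 0.14² + 0.28² + 0.16² = 0.1600 + 0.0004 + 0.0196 + 0.0784 + 0.0256 = 0.2840
B_2 = 1 / 0.2840 = 3.5211
Σp_1ᵢ² = 0.20² + 0.09² + 0.28² + 0.24² + 0.19² = 0.0400 + 0.0081 + 0.0784 + 0.0576 + 0.0361 = 0.2202
B_1 = 1 / 0.2202 = 4.5413
Highest B → broadest niche (most generalist): species 1 (B = 4.54).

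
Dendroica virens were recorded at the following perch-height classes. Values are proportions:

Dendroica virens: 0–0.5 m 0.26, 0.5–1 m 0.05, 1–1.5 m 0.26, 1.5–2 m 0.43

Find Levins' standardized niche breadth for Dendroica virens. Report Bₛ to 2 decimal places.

0.70

Σpᵢ² = 0.26² + 0.05² + 0.26² + 0.43² = 0.0676 + 0.0025 + 0.0676 + 0.1849 = 0.3226
B = 1 / 0.3226 = 3.0998
Bₛ = (B − 1)/(n − 1) = (3.0998 − 1)/(4 − 1) = 2.0998/3 = 0.6999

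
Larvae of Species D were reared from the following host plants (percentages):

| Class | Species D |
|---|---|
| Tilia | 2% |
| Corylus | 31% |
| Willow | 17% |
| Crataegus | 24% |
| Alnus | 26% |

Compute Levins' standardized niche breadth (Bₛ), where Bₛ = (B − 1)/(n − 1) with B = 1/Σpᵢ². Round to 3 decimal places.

Convert percentages to proportions (divide by 100).
Σpᵢ² = 0.02² + 0.31² + 0.17² + 0.24² + 0.26² = 0.0004 + 0.0961 + 0.0289 + 0.0576 + 0.0676 = 0.2506
B = 1 / 0.2506 = 3.99042
Bₛ = (B − 1)/(n − 1) = (3.99042 − 1)/(5 − 1) = 2.99042/4 = 0.74761

0.748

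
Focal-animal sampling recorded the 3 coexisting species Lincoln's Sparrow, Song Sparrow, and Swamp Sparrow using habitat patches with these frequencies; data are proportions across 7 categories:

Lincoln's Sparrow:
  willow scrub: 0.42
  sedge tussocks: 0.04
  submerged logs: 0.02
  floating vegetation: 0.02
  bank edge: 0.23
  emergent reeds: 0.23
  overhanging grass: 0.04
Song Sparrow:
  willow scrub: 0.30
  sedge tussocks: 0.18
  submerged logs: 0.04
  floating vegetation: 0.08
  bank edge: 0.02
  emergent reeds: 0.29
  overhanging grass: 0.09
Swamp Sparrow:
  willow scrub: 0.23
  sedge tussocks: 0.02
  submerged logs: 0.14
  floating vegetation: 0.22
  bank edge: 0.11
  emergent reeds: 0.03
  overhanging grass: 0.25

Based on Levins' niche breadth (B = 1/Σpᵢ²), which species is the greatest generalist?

Σp_Lincᵢ² = 0.42² + 0.04² + 0.02² + 0.02² + 0.23² + 0.23² + 0.04² = 0.1764 + 0.0016 + 0.0004 + 0.0004 + 0.0529 + 0.0529 + 0.0016 = 0.2862
B_Linc = 1 / 0.2862 = 3.4941
Σp_Songᵢ² = 0.30² + 0.18² + 0.04² + 0.08² + 0.02² + 0.29² + 0.09² = 0.0900 + 0.0324 + 0.0016 + 0.0064 + 0.0004 + 0.0841 + 0.0081 = 0.2230
B_Song = 1 / 0.2230 = 4.4843
Σp_Swamᵢ² = 0.23² + 0.02² + 0.14² + 0.22² + 0.11² + 0.03² + 0.25² = 0.0529 + 0.0004 + 0.0196 + 0.0484 + 0.0121 + 0.0009 + 0.0625 = 0.1968
B_Swam = 1 / 0.1968 = 5.0813
Highest B → broadest niche (most generalist): Swamp Sparrow (B = 5.08).

Swamp Sparrow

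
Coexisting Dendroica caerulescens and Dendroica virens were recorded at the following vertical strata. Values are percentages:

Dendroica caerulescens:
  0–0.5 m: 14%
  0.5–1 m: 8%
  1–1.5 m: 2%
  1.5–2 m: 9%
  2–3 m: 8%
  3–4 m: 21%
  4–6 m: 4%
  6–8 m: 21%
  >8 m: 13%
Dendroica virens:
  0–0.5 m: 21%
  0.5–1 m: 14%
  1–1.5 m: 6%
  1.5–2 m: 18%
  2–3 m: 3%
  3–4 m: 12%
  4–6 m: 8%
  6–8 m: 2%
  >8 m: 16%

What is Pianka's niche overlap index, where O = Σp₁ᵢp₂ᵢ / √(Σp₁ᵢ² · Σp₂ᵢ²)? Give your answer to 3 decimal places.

0.772

Convert percentages to proportions (divide by 100).
Σ p₁ᵢp₂ᵢ = 0.0294 + 0.0112 + 0.0012 + 0.0162 + 0.0024 + 0.0252 + 0.0032 + 0.0042 + 0.0208 = 0.1138
Σp_1ᵢ² = 0.14² + 0.08² + 0.02² + 0.09² + 0.08² + 0.21² + 0.04² + 0.21² + 0.13² = 0.0196 + 0.0064 + 0.0004 + 0.0081 + 0.0064 + 0.0441 + 0.0016 + 0.0441 + 0.0169 = 0.1476
Σp_2ᵢ² = 0.21² + 0.14² + 0.06² + 0.18² + 0.03² + 0.12² + 0.08² + 0.02² + 0.16² = 0.0441 + 0.0196 + 0.0036 + 0.0324 + 0.0009 + 0.0144 + 0.0064 + 0.0004 + 0.0256 = 0.1474
O = 0.1138 / √(0.1476 × 0.1474) = 0.1138 / 0.147500 = 0.77153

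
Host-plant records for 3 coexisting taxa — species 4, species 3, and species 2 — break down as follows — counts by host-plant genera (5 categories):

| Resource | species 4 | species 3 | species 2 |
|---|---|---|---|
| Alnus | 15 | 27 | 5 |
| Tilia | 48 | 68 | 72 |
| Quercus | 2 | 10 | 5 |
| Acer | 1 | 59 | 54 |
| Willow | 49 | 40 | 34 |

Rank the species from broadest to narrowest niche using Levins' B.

Proportions for species 4 (n=115): 15/115=0.1304, 48/115=0.4174, 2/115=0.0174, 1/115=0.0087, 49/115=0.4261
Proportions for species 3 (n=204): 27/204=0.1324, 68/204=0.3333, 10/204=0.0490, 59/204=0.2892, 40/204=0.1961
Proportions for species 2 (n=170): 5/170=0.0294, 72/170=0.4235, 5/170=0.0294, 54/170=0.3176, 34/170=0.2000
Σp_4ᵢ² = 0.1304² + 0.4174² + 0.0174² + 0.0087² + 0.4261² = 0.017004 + 0.174223 + 0.000303 + 0.000076 + 0.181561 = 0.373167
B_4 = 1 / 0.373167 = 2.6798
Σp_3ᵢ² = 0.1324² + 0.3333² + 0.0490² + 0.2892² + 0.1961² = 0.017530 + 0.111089 + 0.002401 + 0.083637 + 0.038455 = 0.253112
B_3 = 1 / 0.253112 = 3.9508
Σp_2ᵢ² = 0.0294² + 0.4235² + 0.0294² + 0.3176² + 0.2000² = 0.000864 + 0.179352 + 0.000864 + 0.100870 + 0.040000 = 0.321950
B_2 = 1 / 0.321950 = 3.1061
Ranking by B (broadest → narrowest): species 3 (3.95) > species 2 (3.11) > species 4 (2.68)

species 3 > species 2 > species 4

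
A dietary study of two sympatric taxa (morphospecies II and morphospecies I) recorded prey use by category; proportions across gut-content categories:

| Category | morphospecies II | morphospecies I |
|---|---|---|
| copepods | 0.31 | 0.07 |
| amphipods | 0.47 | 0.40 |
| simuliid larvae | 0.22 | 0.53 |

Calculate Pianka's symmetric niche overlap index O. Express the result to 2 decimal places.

0.81

Σ p₁ᵢp₂ᵢ = 0.0217 + 0.1880 + 0.1166 = 0.3263
Σp_1ᵢ² = 0.31² + 0.47² + 0.22² = 0.0961 + 0.2209 + 0.0484 = 0.3654
Σp_2ᵢ² = 0.07² + 0.40² + 0.53² = 0.0049 + 0.1600 + 0.2809 = 0.4458
O = 0.3263 / √(0.3654 × 0.4458) = 0.3263 / 0.40360 = 0.8085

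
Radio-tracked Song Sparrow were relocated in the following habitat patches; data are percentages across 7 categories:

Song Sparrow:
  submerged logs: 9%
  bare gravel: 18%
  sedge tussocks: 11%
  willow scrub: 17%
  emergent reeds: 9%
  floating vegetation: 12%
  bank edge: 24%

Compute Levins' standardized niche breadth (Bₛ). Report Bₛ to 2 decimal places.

0.86

Convert percentages to proportions (divide by 100).
Σpᵢ² = 0.09² + 0.18² + 0.11² + 0.17² + 0.09² + 0.12² + 0.24² = 0.0081 + 0.0324 + 0.0121 + 0.0289 + 0.0081 + 0.0144 + 0.0576 = 0.1616
B = 1 / 0.1616 = 6.1881
Bₛ = (B − 1)/(n − 1) = (6.1881 − 1)/(7 − 1) = 5.1881/6 = 0.8647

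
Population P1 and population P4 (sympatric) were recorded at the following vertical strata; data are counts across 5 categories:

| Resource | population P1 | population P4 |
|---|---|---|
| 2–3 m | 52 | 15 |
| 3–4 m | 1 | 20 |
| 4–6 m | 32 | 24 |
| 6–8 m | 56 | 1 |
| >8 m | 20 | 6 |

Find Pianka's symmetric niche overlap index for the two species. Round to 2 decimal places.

0.58

Proportions for population P1 (n=161): 52/161=0.3230, 1/161=0.0062, 32/161=0.1988, 56/161=0.3478, 20/161=0.1242
Proportions for population P4 (n=66): 15/66=0.2273, 20/66=0.3030, 24/66=0.3636, 1/66=0.0152, 6/66=0.0909
Σ p₁ᵢp₂ᵢ = 0.073418 + 0.001879 + 0.072284 + 0.005287 + 0.011290 = 0.164158
Σp_1ᵢ² = 0.3230² + 0.0062² + 0.1988² + 0.3478² + 0.1242² = 0.104329 + 0.000038 + 0.039521 + 0.120965 + 0.015426 = 0.280279
Σp_2ᵢ² = 0.2273² + 0.3030² + 0.3636² + 0.0152² + 0.0909² = 0.051665 + 0.091809 + 0.132205 + 0.000231 + 0.008263 = 0.284173
O = 0.164158 / √(0.280279 × 0.284173) = 0.164158 / 0.2822193 = 0.5817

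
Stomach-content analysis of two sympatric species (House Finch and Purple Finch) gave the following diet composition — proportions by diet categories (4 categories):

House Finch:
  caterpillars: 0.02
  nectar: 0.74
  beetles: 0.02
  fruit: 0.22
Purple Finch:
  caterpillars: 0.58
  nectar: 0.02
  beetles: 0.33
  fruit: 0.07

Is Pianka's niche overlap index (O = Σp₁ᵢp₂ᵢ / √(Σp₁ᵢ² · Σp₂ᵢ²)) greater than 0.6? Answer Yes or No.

Σ p₁ᵢp₂ᵢ = 0.0116 + 0.0148 + 0.0066 + 0.0154 = 0.0484
Σp_1ᵢ² = 0.02² + 0.74² + 0.02² + 0.22² = 0.0004 + 0.5476 + 0.0004 + 0.0484 = 0.5968
Σp_2ᵢ² = 0.58² + 0.02² + 0.33² + 0.07² = 0.3364 + 0.0004 + 0.1089 + 0.0049 = 0.4506
O = 0.0484 / √(0.5968 × 0.4506) = 0.0484 / 0.51857 = 0.0933
O = 0.0933 < 0.6 → No.

No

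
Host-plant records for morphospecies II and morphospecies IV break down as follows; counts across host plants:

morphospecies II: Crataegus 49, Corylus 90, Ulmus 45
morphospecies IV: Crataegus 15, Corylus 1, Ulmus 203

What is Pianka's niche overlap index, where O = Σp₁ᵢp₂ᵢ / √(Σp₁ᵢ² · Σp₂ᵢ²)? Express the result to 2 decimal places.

0.44

Proportions for morphospecies II (n=184): 49/184=0.2663, 90/184=0.4891, 45/184=0.2446
Proportions for morphospecies IV (n=219): 15/219=0.0685, 1/219=0.0046, 203/219=0.9269
Σ p₁ᵢp₂ᵢ = 0.018242 + 0.002250 + 0.226720 = 0.247212
Σp_1ᵢ² = 0.2663² + 0.4891² + 0.2446² = 0.070916 + 0.239219 + 0.059829 = 0.369964
Σp_2ᵢ² = 0.0685² + 0.0046² + 0.9269² = 0.004692 + 0.000021 + 0.859144 = 0.863857
O = 0.247212 / √(0.369964 × 0.863857) = 0.247212 / 0.5653282 = 0.4373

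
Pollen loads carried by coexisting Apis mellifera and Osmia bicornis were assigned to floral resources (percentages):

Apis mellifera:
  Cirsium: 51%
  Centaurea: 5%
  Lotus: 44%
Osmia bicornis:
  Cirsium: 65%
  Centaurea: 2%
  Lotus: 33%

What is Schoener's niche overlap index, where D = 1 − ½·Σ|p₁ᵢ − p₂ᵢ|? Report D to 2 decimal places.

Convert percentages to proportions (divide by 100).
Σ|p₁ᵢ − p₂ᵢ| = 0.14 + 0.03 + 0.11 = 0.28
D = 1 − ½ × 0.28 = 1 − 0.140 = 0.8600

0.86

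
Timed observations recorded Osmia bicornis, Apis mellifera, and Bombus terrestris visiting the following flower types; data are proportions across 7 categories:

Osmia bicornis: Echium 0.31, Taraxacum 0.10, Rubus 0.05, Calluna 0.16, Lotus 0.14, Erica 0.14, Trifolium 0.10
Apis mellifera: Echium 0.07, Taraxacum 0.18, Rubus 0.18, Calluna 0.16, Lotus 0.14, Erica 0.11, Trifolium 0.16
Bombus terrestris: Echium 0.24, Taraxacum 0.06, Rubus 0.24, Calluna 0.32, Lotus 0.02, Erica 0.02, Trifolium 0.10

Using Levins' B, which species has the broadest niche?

Σp_bicoᵢ² = 0.31² + 0.10² + 0.05² + 0.16² + 0.14² + 0.14² + 0.10² = 0.0961 + 0.0100 + 0.0025 + 0.0256 + 0.0196 + 0.0196 + 0.0100 = 0.1834
B_bico = 1 / 0.1834 = 5.4526
Σp_mellᵢ² = 0.07² + 0.18² + 0.18² + 0.16² + 0.14² + 0.11² + 0.16² = 0.0049 + 0.0324 + 0.0324 + 0.0256 + 0.0196 + 0.0121 + 0.0256 = 0.1526
B_mell = 1 / 0.1526 = 6.5531
Σp_terrᵢ² = 0.24² + 0.06² + 0.24² + 0.32² + 0.02² + 0.02² + 0.10² = 0.0576 + 0.0036 + 0.0576 + 0.1024 + 0.0004 + 0.0004 + 0.0100 = 0.2320
B_terr = 1 / 0.2320 = 4.3103
Highest B → broadest niche (most generalist): Apis mellifera (B = 6.55).

Apis mellifera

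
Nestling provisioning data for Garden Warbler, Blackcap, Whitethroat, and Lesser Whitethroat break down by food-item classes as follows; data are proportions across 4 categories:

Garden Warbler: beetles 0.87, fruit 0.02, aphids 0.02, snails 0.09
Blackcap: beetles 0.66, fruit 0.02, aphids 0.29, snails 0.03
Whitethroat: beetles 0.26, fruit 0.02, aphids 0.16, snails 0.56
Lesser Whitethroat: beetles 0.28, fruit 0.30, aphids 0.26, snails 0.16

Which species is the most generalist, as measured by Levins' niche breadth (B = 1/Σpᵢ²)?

Lesser Whitethroat

Σp_Gardᵢ² = 0.87² + 0.02² + 0.02² + 0.09² = 0.7569 + 0.0004 + 0.0004 + 0.0081 = 0.7658
B_Gard = 1 / 0.7658 = 1.3058
Σp_Blacᵢ² = 0.66² + 0.02² + 0.29² + 0.03² = 0.4356 + 0.0004 + 0.0841 + 0.0009 = 0.5210
B_Blac = 1 / 0.5210 = 1.9194
Σp_Whitᵢ² = 0.26² + 0.02² + 0.16² + 0.56² = 0.0676 + 0.0004 + 0.0256 + 0.3136 = 0.4072
B_Whit = 1 / 0.4072 = 2.4558
Σp_Lessᵢ² = 0.28² + 0.30² + 0.26² + 0.16² = 0.0784 + 0.0900 + 0.0676 + 0.0256 = 0.2616
B_Less = 1 / 0.2616 = 3.8226
Highest B → broadest niche (most generalist): Lesser Whitethroat (B = 3.82).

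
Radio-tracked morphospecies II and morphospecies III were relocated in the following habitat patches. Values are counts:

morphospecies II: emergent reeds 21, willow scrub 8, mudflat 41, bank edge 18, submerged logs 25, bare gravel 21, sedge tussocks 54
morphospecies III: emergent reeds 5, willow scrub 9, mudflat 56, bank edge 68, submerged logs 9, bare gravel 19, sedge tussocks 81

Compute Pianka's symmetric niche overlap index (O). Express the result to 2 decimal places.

Proportions for morphospecies II (n=188): 21/188=0.1117, 8/188=0.0426, 41/188=0.2181, 18/188=0.0957, 25/188=0.1330, 21/188=0.1117, 54/188=0.2872
Proportions for morphospecies III (n=247): 5/247=0.0202, 9/247=0.0364, 56/247=0.2267, 68/247=0.2753, 9/247=0.0364, 19/247=0.0769, 81/247=0.3279
Σ p₁ᵢp₂ᵢ = 0.002256 + 0.001551 + 0.049443 + 0.026346 + 0.004841 + 0.008590 + 0.094173 = 0.187200
Σp_1ᵢ² = 0.1117² + 0.0426² + 0.2181² + 0.0957² + 0.1330² + 0.1117² + 0.2872² = 0.012477 + 0.001815 + 0.047568 + 0.009158 + 0.017689 + 0.012477 + 0.082484 = 0.183668
Σp_2ᵢ² = 0.0202² + 0.0364² + 0.2267² + 0.2753² + 0.0364² + 0.0769² + 0.3279² = 0.000408 + 0.001325 + 0.051393 + 0.075790 + 0.001325 + 0.005914 + 0.107518 = 0.243673
O = 0.187200 / √(0.183668 × 0.243673) = 0.187200 / 0.2115536 = 0.8849

0.88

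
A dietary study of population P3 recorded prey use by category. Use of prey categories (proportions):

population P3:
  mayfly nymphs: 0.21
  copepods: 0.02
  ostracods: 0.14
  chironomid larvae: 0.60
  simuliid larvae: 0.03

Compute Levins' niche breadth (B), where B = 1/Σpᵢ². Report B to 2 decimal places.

Σpᵢ² = 0.21² + 0.02² + 0.14² + 0.60² + 0.03² = 0.0441 + 0.0004 + 0.0196 + 0.3600 + 0.0009 = 0.4250
B = 1 / 0.4250 = 2.3529

2.35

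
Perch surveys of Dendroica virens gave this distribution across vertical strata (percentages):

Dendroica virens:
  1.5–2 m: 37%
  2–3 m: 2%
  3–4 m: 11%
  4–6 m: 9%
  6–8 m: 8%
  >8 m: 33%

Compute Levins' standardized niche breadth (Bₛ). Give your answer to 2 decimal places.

Convert percentages to proportions (divide by 100).
Σpᵢ² = 0.37² + 0.02² + 0.11² + 0.09² + 0.08² + 0.33² = 0.1369 + 0.0004 + 0.0121 + 0.0081 + 0.0064 + 0.1089 = 0.2728
B = 1 / 0.2728 = 3.6657
Bₛ = (B − 1)/(n − 1) = (3.6657 − 1)/(6 − 1) = 2.6657/5 = 0.5331

0.53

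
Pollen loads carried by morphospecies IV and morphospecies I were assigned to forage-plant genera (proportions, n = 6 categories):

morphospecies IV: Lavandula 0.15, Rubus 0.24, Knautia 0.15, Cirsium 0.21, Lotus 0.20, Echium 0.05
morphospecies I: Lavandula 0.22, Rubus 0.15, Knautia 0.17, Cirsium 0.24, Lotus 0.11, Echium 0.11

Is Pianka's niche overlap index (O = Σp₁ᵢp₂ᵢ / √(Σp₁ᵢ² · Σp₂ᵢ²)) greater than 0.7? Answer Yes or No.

Yes

Σ p₁ᵢp₂ᵢ = 0.0330 + 0.0360 + 0.0255 + 0.0504 + 0.0220 + 0.0055 = 0.1724
Σp_1ᵢ² = 0.15² + 0.24² + 0.15² + 0.21² + 0.20² + 0.05² = 0.0225 + 0.0576 + 0.0225 + 0.0441 + 0.0400 + 0.0025 = 0.1892
Σp_2ᵢ² = 0.22² + 0.15² + 0.17² + 0.24² + 0.11² + 0.11² = 0.0484 + 0.0225 + 0.0289 + 0.0576 + 0.0121 + 0.0121 = 0.1816
O = 0.1724 / √(0.1892 × 0.1816) = 0.1724 / 0.18536 = 0.9301
O = 0.9301 > 0.7 → Yes.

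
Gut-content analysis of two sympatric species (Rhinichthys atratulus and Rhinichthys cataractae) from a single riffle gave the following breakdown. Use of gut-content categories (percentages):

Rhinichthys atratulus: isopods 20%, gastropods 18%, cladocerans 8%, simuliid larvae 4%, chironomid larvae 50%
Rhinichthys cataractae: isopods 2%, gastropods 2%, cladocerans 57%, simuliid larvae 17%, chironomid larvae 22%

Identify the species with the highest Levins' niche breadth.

Convert percentages to proportions (divide by 100).
Σp_atraᵢ² = 0.20² + 0.18² + 0.08² + 0.04² + 0.50² = 0.0400 + 0.0324 + 0.0064 + 0.0016 + 0.2500 = 0.3304
B_atra = 1 / 0.3304 = 3.0266
Σp_cataᵢ² = 0.02² + 0.02² + 0.57² + 0.17² + 0.22² = 0.0004 + 0.0004 + 0.3249 + 0.0289 + 0.0484 = 0.4030
B_cata = 1 / 0.4030 = 2.4814
Highest B → broadest niche (most generalist): Rhinichthys atratulus (B = 3.03).

Rhinichthys atratulus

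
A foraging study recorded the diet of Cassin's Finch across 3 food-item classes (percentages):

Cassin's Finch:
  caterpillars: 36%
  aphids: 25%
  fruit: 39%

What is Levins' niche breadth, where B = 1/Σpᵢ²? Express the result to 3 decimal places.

Convert percentages to proportions (divide by 100).
Σpᵢ² = 0.36² + 0.25² + 0.39² = 0.1296 + 0.0625 + 0.1521 = 0.3442
B = 1 / 0.3442 = 2.90529

2.905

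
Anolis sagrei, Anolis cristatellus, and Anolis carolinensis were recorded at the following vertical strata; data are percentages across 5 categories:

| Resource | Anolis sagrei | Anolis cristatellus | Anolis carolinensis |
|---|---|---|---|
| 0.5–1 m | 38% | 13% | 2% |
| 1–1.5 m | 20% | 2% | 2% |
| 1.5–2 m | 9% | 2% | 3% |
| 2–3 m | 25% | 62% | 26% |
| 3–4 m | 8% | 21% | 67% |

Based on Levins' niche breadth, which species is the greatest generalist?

Convert percentages to proportions (divide by 100).
Σp_sagrᵢ² = 0.38² + 0.20² + 0.09² + 0.25² + 0.08² = 0.1444 + 0.0400 + 0.0081 + 0.0625 + 0.0064 = 0.2614
B_sagr = 1 / 0.2614 = 3.8256
Σp_crisᵢ² = 0.13² + 0.02² + 0.02² + 0.62² + 0.21² = 0.0169 + 0.0004 + 0.0004 + 0.3844 + 0.0441 = 0.4462
B_cris = 1 / 0.4462 = 2.2411
Σp_caroᵢ² = 0.02² + 0.02² + 0.03² + 0.26² + 0.67² = 0.0004 + 0.0004 + 0.0009 + 0.0676 + 0.4489 = 0.5182
B_caro = 1 / 0.5182 = 1.9298
Highest B → broadest niche (most generalist): Anolis sagrei (B = 3.83).

Anolis sagrei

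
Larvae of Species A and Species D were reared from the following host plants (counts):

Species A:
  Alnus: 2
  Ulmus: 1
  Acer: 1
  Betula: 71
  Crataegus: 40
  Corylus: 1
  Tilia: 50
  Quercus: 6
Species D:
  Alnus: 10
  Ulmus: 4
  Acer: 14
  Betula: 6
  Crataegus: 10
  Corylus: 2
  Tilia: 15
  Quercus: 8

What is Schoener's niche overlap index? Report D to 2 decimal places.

0.51

Proportions for Species A (n=172): 2/172=0.0116, 1/172=0.0058, 1/172=0.0058, 71/172=0.4128, 40/172=0.2326, 1/172=0.0058, 50/172=0.2907, 6/172=0.0349
Proportions for Species D (n=69): 10/69=0.1449, 4/69=0.0580, 14/69=0.2029, 6/69=0.0870, 10/69=0.1449, 2/69=0.0290, 15/69=0.2174, 8/69=0.1159
Σ|p₁ᵢ − p₂ᵢ| = 0.1333 + 0.0522 + 0.1971 + 0.3258 + 0.0877 + 0.0232 + 0.0733 + 0.0810 = 0.9736
D = 1 − ½ × 0.9736 = 1 − 0.48680 = 0.51320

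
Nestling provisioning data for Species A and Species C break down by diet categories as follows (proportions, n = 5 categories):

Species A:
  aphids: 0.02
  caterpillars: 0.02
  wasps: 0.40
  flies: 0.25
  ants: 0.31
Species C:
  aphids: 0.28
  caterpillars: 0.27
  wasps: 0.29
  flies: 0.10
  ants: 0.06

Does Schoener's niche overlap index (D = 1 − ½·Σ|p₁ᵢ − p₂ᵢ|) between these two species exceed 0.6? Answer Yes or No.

No

Σ|p₁ᵢ − p₂ᵢ| = 0.26 + 0.25 + 0.11 + 0.15 + 0.25 = 1.02
D = 1 − ½ × 1.02 = 1 − 0.510 = 0.4900
D = 0.4900 < 0.6 → No.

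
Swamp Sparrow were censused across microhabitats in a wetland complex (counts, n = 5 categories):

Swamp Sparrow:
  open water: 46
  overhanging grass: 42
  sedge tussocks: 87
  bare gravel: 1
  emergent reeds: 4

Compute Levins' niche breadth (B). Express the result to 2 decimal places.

Proportions for Swamp Sparrow (n=180): 46/180=0.2556, 42/180=0.2333, 87/180=0.4833, 1/180=0.0056, 4/180=0.0222
Σpᵢ² = 0.2556² + 0.2333² + 0.4833² + 0.0056² + 0.0222² = 0.065331 + 0.054429 + 0.233579 + 0.000031 + 0.000493 = 0.353863
B = 1 / 0.353863 = 2.8260

2.83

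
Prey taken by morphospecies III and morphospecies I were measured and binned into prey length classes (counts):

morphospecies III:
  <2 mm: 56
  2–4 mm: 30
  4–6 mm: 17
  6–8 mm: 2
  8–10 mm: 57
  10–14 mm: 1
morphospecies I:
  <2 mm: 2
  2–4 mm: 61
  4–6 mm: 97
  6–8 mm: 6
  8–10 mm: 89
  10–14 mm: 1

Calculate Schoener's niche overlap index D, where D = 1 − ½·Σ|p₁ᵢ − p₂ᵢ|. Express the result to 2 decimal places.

0.66

Proportions for morphospecies III (n=163): 56/163=0.3436, 30/163=0.1840, 17/163=0.1043, 2/163=0.0123, 57/163=0.3497, 1/163=0.0061
Proportions for morphospecies I (n=256): 2/256=0.0078, 61/256=0.2383, 97/256=0.3789, 6/256=0.0234, 89/256=0.3477, 1/256=0.0039
Σ|p₁ᵢ − p₂ᵢ| = 0.3358 + 0.0543 + 0.2746 + 0.0111 + 0.0020 + 0.0022 = 0.6800
D = 1 − ½ × 0.6800 = 1 − 0.34000 = 0.66000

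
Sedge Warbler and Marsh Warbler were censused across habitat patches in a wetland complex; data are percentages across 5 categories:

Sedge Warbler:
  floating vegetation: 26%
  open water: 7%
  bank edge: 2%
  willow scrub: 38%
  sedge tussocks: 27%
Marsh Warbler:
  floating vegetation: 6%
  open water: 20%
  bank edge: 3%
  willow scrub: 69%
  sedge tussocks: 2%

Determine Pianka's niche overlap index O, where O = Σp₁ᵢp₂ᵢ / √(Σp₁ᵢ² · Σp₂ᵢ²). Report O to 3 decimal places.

Convert percentages to proportions (divide by 100).
Σ p₁ᵢp₂ᵢ = 0.0156 + 0.0140 + 0.0006 + 0.2622 + 0.0054 = 0.2978
Σp_1ᵢ² = 0.26² + 0.07² + 0.02² + 0.38² + 0.27² = 0.0676 + 0.0049 + 0.0004 + 0.1444 + 0.0729 = 0.2902
Σp_2ᵢ² = 0.06² + 0.20² + 0.03² + 0.69² + 0.02² = 0.0036 + 0.0400 + 0.0009 + 0.4761 + 0.0004 = 0.5210
O = 0.2978 / √(0.2902 × 0.5210) = 0.2978 / 0.388837 = 0.76587

0.766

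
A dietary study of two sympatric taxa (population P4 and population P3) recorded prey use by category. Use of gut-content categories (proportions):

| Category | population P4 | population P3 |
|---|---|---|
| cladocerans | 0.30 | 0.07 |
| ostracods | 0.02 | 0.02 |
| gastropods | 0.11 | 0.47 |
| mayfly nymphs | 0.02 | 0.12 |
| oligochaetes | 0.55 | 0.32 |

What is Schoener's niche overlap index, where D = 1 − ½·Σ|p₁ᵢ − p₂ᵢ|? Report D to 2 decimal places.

0.54

Σ|p₁ᵢ − p₂ᵢ| = 0.23 + 0.00 + 0.36 + 0.10 + 0.23 = 0.92
D = 1 − ½ × 0.92 = 1 − 0.460 = 0.5400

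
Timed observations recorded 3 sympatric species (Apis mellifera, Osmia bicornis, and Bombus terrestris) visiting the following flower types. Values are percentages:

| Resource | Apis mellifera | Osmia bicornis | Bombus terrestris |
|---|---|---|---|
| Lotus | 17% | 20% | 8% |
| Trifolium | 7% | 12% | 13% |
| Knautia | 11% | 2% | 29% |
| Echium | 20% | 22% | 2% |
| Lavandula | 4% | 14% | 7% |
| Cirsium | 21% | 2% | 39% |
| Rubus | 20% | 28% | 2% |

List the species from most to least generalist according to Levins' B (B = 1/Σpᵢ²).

Apis mellifera > Osmia bicornis > Bombus terrestris

Convert percentages to proportions (divide by 100).
Σp_mellᵢ² = 0.17² + 0.07² + 0.11² + 0.20² + 0.04² + 0.21² + 0.20² = 0.0289 + 0.0049 + 0.0121 + 0.0400 + 0.0016 + 0.0441 + 0.0400 = 0.1716
B_mell = 1 / 0.1716 = 5.8275
Σp_bicoᵢ² = 0.20² + 0.12² + 0.02² + 0.22² + 0.14² + 0.02² + 0.28² = 0.0400 + 0.0144 + 0.0004 + 0.0484 + 0.0196 + 0.0004 + 0.0784 = 0.2016
B_bico = 1 / 0.2016 = 4.9603
Σp_terrᵢ² = 0.08² + 0.13² + 0.29² + 0.02² + 0.07² + 0.39² + 0.02² = 0.0064 + 0.0169 + 0.0841 + 0.0004 + 0.0049 + 0.1521 + 0.0004 = 0.2652
B_terr = 1 / 0.2652 = 3.7707
Ranking by B (broadest → narrowest): Apis mellifera (5.83) > Osmia bicornis (4.96) > Bombus terrestris (3.77)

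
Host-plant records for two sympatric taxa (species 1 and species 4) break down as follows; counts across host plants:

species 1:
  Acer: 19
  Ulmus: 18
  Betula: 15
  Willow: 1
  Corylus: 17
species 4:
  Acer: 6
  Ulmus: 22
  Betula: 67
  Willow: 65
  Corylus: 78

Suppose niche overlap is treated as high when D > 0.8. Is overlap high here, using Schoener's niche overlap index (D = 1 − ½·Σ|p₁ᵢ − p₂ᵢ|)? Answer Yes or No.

No

Proportions for species 1 (n=70): 19/70=0.2714, 18/70=0.2571, 15/70=0.2143, 1/70=0.0143, 17/70=0.2429
Proportions for species 4 (n=238): 6/238=0.0252, 22/238=0.0924, 67/238=0.2815, 65/238=0.2731, 78/238=0.3277
Σ|p₁ᵢ − p₂ᵢ| = 0.2462 + 0.1647 + 0.0672 + 0.2588 + 0.0848 = 0.8217
D = 1 − ½ × 0.8217 = 1 − 0.41085 = 0.58915
D = 0.58915 < 0.8 → No.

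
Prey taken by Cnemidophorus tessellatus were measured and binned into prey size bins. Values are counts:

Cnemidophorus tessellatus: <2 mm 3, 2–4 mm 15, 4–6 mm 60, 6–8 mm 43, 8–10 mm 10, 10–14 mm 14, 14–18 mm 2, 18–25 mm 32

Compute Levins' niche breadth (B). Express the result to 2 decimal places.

4.57

Proportions for Cnemidophorus tessellatus (n=179): 3/179=0.0168, 15/179=0.0838, 60/179=0.3352, 43/179=0.2402, 10/179=0.0559, 14/179=0.0782, 2/179=0.0112, 32/179=0.1788
Σpᵢ² = 0.0168² + 0.0838² + 0.3352² + 0.2402² + 0.0559² + 0.0782² + 0.0112² + 0.1788² = 0.000282 + 0.007022 + 0.112359 + 0.057696 + 0.003125 + 0.006115 + 0.000125 + 0.031969 = 0.218693
B = 1 / 0.218693 = 4.5726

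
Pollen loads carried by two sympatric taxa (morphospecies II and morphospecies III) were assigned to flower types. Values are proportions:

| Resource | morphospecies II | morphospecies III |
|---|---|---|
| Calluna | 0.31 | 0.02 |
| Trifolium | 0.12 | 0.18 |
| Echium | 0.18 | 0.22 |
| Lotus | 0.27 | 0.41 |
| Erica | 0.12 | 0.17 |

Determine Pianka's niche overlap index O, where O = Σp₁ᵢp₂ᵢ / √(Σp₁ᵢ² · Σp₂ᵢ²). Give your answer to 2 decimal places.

0.78

Σ p₁ᵢp₂ᵢ = 0.0062 + 0.0216 + 0.0396 + 0.1107 + 0.0204 = 0.1985
Σp_1ᵢ² = 0.31² + 0.12² + 0.18² + 0.27² + 0.12² = 0.0961 + 0.0144 + 0.0324 + 0.0729 + 0.0144 = 0.2302
Σp_2ᵢ² = 0.02² + 0.18² + 0.22² + 0.41² + 0.17² = 0.0004 + 0.0324 + 0.0484 + 0.1681 + 0.0289 = 0.2782
O = 0.1985 / √(0.2302 × 0.2782) = 0.1985 / 0.25306 = 0.7844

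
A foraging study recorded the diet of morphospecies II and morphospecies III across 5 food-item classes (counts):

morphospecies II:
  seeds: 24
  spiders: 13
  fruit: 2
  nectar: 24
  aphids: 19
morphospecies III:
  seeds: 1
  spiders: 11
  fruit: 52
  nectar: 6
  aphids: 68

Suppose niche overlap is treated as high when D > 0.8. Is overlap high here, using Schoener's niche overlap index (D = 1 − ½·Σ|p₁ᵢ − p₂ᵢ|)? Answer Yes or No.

Proportions for morphospecies II (n=82): 24/82=0.2927, 13/82=0.1585, 2/82=0.0244, 24/82=0.2927, 19/82=0.2317
Proportions for morphospecies III (n=138): 1/138=0.0072, 11/138=0.0797, 52/138=0.3768, 6/138=0.0435, 68/138=0.4928
Σ|p₁ᵢ − p₂ᵢ| = 0.2855 + 0.0788 + 0.3524 + 0.2492 + 0.2611 = 1.2270
D = 1 − ½ × 1.2270 = 1 − 0.61350 = 0.38650
D = 0.38650 < 0.8 → No.

No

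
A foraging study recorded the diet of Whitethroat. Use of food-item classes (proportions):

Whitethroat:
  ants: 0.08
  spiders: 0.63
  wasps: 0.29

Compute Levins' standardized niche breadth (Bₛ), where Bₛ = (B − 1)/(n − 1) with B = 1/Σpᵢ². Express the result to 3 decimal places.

0.526

Σpᵢ² = 0.08² + 0.63² + 0.29² = 0.0064 + 0.3969 + 0.0841 = 0.4874
B = 1 / 0.4874 = 2.05170
Bₛ = (B − 1)/(n − 1) = (2.05170 − 1)/(3 − 1) = 1.05170/2 = 0.52585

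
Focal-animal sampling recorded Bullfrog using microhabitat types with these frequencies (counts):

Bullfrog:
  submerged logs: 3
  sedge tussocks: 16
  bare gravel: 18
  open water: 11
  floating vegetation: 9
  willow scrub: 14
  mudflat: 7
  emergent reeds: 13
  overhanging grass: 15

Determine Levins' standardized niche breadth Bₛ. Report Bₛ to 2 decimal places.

Proportions for Bullfrog (n=106): 3/106=0.0283, 16/106=0.1509, 18/106=0.1698, 11/106=0.1038, 9/106=0.0849, 14/106=0.1321, 7/106=0.0660, 13/106=0.1226, 15/106=0.1415
Σpᵢ² = 0.0283² + 0.1509² + 0.1698² + 0.1038² + 0.0849² + 0.1321² + 0.0660² + 0.1226² + 0.1415² = 0.000801 + 0.022771 + 0.028832 + 0.010774 + 0.007208 + 0.017450 + 0.004356 + 0.015031 + 0.020022 = 0.127245
B = 1 / 0.127245 = 7.8589
Bₛ = (B − 1)/(n − 1) = (7.8589 − 1)/(9 − 1) = 6.8589/8 = 0.8574

0.86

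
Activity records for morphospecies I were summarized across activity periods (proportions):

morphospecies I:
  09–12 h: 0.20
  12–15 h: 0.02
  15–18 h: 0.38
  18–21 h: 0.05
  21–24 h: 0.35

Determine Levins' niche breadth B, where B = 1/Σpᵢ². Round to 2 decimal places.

3.23

Σpᵢ² = 0.20² + 0.02² + 0.38² + 0.05² + 0.35² = 0.0400 + 0.0004 + 0.1444 + 0.0025 + 0.1225 = 0.3098
B = 1 / 0.3098 = 3.2279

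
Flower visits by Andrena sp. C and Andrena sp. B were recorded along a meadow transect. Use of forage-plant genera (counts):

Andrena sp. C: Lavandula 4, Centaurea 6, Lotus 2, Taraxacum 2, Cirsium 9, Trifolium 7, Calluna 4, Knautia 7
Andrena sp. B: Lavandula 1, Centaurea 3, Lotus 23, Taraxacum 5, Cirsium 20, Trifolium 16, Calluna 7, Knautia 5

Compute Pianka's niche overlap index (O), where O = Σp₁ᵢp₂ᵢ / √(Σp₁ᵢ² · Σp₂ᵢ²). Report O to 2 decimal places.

Proportions for Andrena sp. C (n=41): 4/41=0.0976, 6/41=0.1463, 2/41=0.0488, 2/41=0.0488, 9/41=0.2195, 7/41=0.1707, 4/41=0.0976, 7/41=0.1707
Proportions for Andrena sp. B (n=80): 1/80=0.0125, 3/80=0.0375, 23/80=0.2875, 5/80=0.0625, 20/80=0.2500, 16/80=0.2000, 7/80=0.0875, 5/80=0.0625
Σ p₁ᵢp₂ᵢ = 0.001220 + 0.005486 + 0.014030 + 0.003050 + 0.054875 + 0.034140 + 0.008540 + 0.010669 = 0.132010
Σp_1ᵢ² = 0.0976² + 0.1463² + 0.0488² + 0.0488² + 0.2195² + 0.1707² + 0.0976² + 0.1707² = 0.009526 + 0.021404 + 0.002381 + 0.002381 + 0.048180 + 0.029138 + 0.009526 + 0.029138 = 0.151674
Σp_2ᵢ² = 0.0125² + 0.0375² + 0.2875² + 0.0625² + 0.2500² + 0.2000² + 0.0875² + 0.0625² = 0.000156 + 0.001406 + 0.082656 + 0.003906 + 0.062500 + 0.040000 + 0.007656 + 0.003906 = 0.202186
O = 0.132010 / √(0.151674 × 0.202186) = 0.132010 / 0.1751181 = 0.7538

0.75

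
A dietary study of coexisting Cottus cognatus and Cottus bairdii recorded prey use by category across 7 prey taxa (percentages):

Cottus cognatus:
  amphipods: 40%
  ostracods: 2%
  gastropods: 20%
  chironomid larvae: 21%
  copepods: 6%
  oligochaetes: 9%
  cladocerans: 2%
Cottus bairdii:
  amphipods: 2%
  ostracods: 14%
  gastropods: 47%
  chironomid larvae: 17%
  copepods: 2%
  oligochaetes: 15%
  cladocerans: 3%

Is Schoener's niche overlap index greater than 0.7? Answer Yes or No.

Convert percentages to proportions (divide by 100).
Σ|p₁ᵢ − p₂ᵢ| = 0.38 + 0.12 + 0.27 + 0.04 + 0.04 + 0.06 + 0.01 = 0.92
D = 1 − ½ × 0.92 = 1 − 0.460 = 0.5400
D = 0.5400 < 0.7 → No.

No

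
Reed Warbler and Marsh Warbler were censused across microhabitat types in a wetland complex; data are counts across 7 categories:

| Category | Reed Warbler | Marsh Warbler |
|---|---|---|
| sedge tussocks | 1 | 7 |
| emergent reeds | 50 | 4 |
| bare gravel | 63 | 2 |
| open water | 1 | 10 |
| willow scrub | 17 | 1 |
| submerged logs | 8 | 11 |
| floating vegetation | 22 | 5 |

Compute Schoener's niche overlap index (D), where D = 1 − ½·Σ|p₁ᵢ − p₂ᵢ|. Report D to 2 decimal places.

Proportions for Reed Warbler (n=162): 1/162=0.0062, 50/162=0.3086, 63/162=0.3889, 1/162=0.0062, 17/162=0.1049, 8/162=0.0494, 22/162=0.1358
Proportions for Marsh Warbler (n=40): 7/40=0.1750, 4/40=0.1000, 2/40=0.0500, 10/40=0.2500, 1/40=0.0250, 11/40=0.2750, 5/40=0.1250
Σ|p₁ᵢ − p₂ᵢ| = 0.1688 + 0.2086 + 0.3389 + 0.2438 + 0.0799 + 0.2256 + 0.0108 = 1.2764
D = 1 − ½ × 1.2764 = 1 − 0.63820 = 0.36180

0.36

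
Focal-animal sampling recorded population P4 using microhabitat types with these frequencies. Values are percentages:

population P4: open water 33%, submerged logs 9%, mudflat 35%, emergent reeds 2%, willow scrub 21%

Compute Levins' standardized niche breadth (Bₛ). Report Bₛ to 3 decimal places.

Convert percentages to proportions (divide by 100).
Σpᵢ² = 0.33² + 0.09² + 0.35² + 0.02² + 0.21² = 0.1089 + 0.0081 + 0.1225 + 0.0004 + 0.0441 = 0.2840
B = 1 / 0.2840 = 3.52113
Bₛ = (B − 1)/(n − 1) = (3.52113 − 1)/(5 − 1) = 2.52113/4 = 0.63028

0.630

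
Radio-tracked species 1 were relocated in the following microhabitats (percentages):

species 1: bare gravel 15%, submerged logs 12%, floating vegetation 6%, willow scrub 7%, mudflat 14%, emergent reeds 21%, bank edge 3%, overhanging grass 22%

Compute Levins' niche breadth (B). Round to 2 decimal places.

6.31

Convert percentages to proportions (divide by 100).
Σpᵢ² = 0.15² + 0.12² + 0.06² + 0.07² + 0.14² + 0.21² + 0.03² + 0.22² = 0.0225 + 0.0144 + 0.0036 + 0.0049 + 0.0196 + 0.0441 + 0.0009 + 0.0484 = 0.1584
B = 1 / 0.1584 = 6.3131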